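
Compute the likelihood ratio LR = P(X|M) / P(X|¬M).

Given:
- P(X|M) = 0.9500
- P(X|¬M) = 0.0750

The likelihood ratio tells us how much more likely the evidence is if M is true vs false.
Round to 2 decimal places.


Likelihood Ratio (LR) = P(X|M) / P(X|¬M)

LR = 0.9500 / 0.0750
   = 12.67

The evidence is 12.67 times more likely if M is true than if M is false.
Since LR > 1, the evidence supports M over ¬M.


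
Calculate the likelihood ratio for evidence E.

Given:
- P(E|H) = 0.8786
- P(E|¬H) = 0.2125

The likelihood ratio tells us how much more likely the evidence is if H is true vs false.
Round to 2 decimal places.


Likelihood Ratio (LR) = P(E|H) / P(E|¬H)

LR = 0.8786 / 0.2125
   = 4.13

The evidence is 4.13 times more likely if H is true than if H is false.
Since LR > 1, the evidence supports H over ¬H.


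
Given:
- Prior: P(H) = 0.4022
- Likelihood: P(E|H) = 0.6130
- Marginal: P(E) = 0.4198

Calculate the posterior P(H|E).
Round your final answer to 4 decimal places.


Using Bayes' theorem:

P(H|E) = P(E|H) × P(H) / P(E)
       = 0.6130 × 0.4022 / 0.4198
       = 0.24654860 / 0.4198
       = 0.5873

The evidence strengthens our belief in H.
Prior: 0.4022 → Posterior: 0.5873


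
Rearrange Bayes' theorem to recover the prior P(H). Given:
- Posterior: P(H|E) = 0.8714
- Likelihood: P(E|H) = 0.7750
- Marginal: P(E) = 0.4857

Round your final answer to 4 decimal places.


From Bayes' theorem: P(H|E) = P(E|H) × P(H) / P(E)

Rearranging for P(H):
P(H) = P(H|E) × P(E) / P(E|H)
     = 0.8714 × 0.4857 / 0.7750
     = 0.42323898 / 0.7750
     = 0.5461


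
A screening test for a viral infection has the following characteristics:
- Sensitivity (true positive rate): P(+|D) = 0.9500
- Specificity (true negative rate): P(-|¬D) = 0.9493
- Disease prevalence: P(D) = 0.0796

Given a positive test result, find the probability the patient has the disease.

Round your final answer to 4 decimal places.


Let D = has disease, + = positive test

Given:
- P(D) = 0.0796 (prevalence)
- P(+|D) = 0.9500 (sensitivity)
- P(-|¬D) = 0.9493 (specificity)
- P(+|¬D) = 0.0507 (false positive rate = 1 - specificity)

Step 1: Find P(+)
P(+) = P(+|D)P(D) + P(+|¬D)P(¬D)
     = 0.9500 × 0.0796 + 0.0507 × 0.9204
     = 0.07562000 + 0.04666428
     = 0.12228428

Step 2: Apply Bayes' theorem for P(D|+)
P(D|+) = P(+|D)P(D) / P(+)
       = 0.07562000 / 0.12228428
       = 0.6184


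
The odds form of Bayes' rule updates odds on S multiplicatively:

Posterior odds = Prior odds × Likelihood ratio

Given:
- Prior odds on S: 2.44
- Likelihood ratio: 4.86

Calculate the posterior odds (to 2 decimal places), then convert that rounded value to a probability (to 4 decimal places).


Step 1: Calculate posterior odds
Posterior odds = Prior odds × LR
               = 2.44 × 4.86
               = 11.86

Step 2: Convert to probability
P(S|E) = Posterior odds / (1 + Posterior odds)
       = 11.86 / (1 + 11.86)
       = 11.86 / 12.86
       = 0.9222

The evidence increased P(S) from 0.7093 to 0.9222.


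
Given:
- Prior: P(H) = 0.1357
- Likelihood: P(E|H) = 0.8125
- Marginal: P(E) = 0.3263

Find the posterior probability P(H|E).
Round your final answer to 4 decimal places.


Using Bayes' theorem:

P(H|E) = P(E|H) × P(H) / P(E)
       = 0.8125 × 0.1357 / 0.3263
       = 0.11025625 / 0.3263
       = 0.3379

The evidence strengthens our belief in H.
Prior: 0.1357 → Posterior: 0.3379


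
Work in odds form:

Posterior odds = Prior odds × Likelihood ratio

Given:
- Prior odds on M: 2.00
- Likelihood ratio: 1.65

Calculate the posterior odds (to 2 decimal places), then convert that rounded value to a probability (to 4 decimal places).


Step 1: Calculate posterior odds
Posterior odds = Prior odds × LR
               = 2.00 × 1.65
               = 3.30

Step 2: Convert to probability
P(M|E) = Posterior odds / (1 + Posterior odds)
       = 3.30 / (1 + 3.30)
       = 3.30 / 4.30
       = 0.7674

The evidence increased P(M) from 0.6667 to 0.7674.


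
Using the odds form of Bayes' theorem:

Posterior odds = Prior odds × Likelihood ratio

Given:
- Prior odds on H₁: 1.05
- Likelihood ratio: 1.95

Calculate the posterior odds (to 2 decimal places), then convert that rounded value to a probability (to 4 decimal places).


Step 1: Calculate posterior odds
Posterior odds = Prior odds × LR
               = 1.05 × 1.95
               = 2.05

Step 2: Convert to probability
P(H₁|E) = Posterior odds / (1 + Posterior odds)
       = 2.05 / (1 + 2.05)
       = 2.05 / 3.05
       = 0.6721

The evidence increased P(H₁) from 0.5122 to 0.6721.


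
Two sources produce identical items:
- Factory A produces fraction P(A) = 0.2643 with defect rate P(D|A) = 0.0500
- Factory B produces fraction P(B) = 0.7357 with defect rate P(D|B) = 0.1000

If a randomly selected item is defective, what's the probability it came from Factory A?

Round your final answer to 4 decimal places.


Let A = from Factory A, D = defective

Given:
- P(A) = 0.2643, P(B) = 0.7357
- P(D|A) = 0.0500, P(D|B) = 0.1000

Step 1: Find P(D)
P(D) = P(D|A)P(A) + P(D|B)P(B)
     = 0.0500 × 0.2643 + 0.1000 × 0.7357
     = 0.01321500 + 0.07357000
     = 0.08678500

Step 2: Apply Bayes' theorem
P(A|D) = P(D|A)P(A) / P(D)
       = 0.01321500 / 0.08678500
       = 0.1523


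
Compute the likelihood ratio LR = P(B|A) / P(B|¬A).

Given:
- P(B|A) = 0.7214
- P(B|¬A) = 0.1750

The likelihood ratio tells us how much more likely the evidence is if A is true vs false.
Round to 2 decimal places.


Likelihood Ratio (LR) = P(B|A) / P(B|¬A)

LR = 0.7214 / 0.1750
   = 4.12

The evidence is 4.12 times more likely if A is true than if A is false.
LR > 1, so observing B raises the odds in favor of A.


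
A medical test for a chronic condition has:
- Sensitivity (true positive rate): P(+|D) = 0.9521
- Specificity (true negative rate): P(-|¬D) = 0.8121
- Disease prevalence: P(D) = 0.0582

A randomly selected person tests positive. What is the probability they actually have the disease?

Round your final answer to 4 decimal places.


Let D = has disease, + = positive test

Given:
- P(D) = 0.0582 (prevalence)
- P(+|D) = 0.9521 (sensitivity)
- P(-|¬D) = 0.8121 (specificity)
- P(+|¬D) = 0.1879 (false positive rate = 1 - specificity)

Step 1: Find P(+)
P(+) = P(+|D)P(D) + P(+|¬D)P(¬D)
     = 0.9521 × 0.0582 + 0.1879 × 0.9418
     = 0.05541222 + 0.17696422
     = 0.23237644

Step 2: Apply Bayes' theorem for P(D|+)
P(D|+) = P(+|D)P(D) / P(+)
       = 0.05541222 / 0.23237644
       = 0.2385


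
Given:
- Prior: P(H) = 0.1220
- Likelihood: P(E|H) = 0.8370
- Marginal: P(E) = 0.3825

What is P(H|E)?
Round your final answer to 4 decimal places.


Using Bayes' theorem:

P(H|E) = P(E|H) × P(H) / P(E)
       = 0.8370 × 0.1220 / 0.3825
       = 0.10211400 / 0.3825
       = 0.2670

The evidence strengthens our belief in H.
Prior: 0.1220 → Posterior: 0.2670


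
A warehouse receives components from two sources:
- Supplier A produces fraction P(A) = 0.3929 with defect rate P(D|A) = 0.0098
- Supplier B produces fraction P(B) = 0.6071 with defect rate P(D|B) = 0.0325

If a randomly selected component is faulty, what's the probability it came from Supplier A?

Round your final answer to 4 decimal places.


Let A = from Supplier A, D = faulty

Given:
- P(A) = 0.3929, P(B) = 0.6071
- P(D|A) = 0.0098, P(D|B) = 0.0325

Step 1: Find P(D)
P(D) = P(D|A)P(A) + P(D|B)P(B)
     = 0.0098 × 0.3929 + 0.0325 × 0.6071
     = 0.00385042 + 0.01973075
     = 0.02358117

Step 2: Apply Bayes' theorem
P(A|D) = P(D|A)P(A) / P(D)
       = 0.00385042 / 0.02358117
       = 0.1633


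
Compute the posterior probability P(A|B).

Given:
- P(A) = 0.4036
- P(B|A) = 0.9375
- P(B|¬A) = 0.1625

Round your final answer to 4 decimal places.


Bayes' theorem: P(A|B) = P(B|A) × P(A) / P(B)

Step 1: Calculate P(B) using law of total probability
P(B) = P(B|A)P(A) + P(B|¬A)P(¬A)
     = 0.9375 × 0.4036 + 0.1625 × 0.5964
     = 0.37837500 + 0.09691500
     = 0.47529000

Step 2: Apply Bayes' theorem
P(A|B) = P(B|A) × P(A) / P(B)
       = 0.37837500 / 0.47529000
       = 0.7961


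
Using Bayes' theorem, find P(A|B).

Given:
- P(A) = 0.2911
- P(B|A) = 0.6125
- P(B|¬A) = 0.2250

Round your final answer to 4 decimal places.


Bayes' theorem: P(A|B) = P(B|A) × P(A) / P(B)

Step 1: Calculate P(B) using law of total probability
P(B) = P(B|A)P(A) + P(B|¬A)P(¬A)
     = 0.6125 × 0.2911 + 0.2250 × 0.7089
     = 0.17829875 + 0.15950250
     = 0.33780125

Step 2: Apply Bayes' theorem
P(A|B) = P(B|A) × P(A) / P(B)
       = 0.17829875 / 0.33780125
       = 0.5278


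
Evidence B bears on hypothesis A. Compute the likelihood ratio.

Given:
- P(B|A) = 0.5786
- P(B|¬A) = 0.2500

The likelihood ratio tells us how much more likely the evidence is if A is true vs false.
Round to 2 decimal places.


Likelihood Ratio (LR) = P(B|A) / P(B|¬A)

LR = 0.5786 / 0.2500
   = 2.31

The evidence is 2.31 times more likely if A is true than if A is false.
Since LR > 1, the evidence supports A over ¬A.


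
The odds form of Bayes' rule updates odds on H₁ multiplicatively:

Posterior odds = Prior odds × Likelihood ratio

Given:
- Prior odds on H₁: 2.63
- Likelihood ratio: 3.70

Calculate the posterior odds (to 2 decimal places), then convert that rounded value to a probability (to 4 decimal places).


Step 1: Calculate posterior odds
Posterior odds = Prior odds × LR
               = 2.63 × 3.70
               = 9.73

Step 2: Convert to probability
P(H₁|E) = Posterior odds / (1 + Posterior odds)
       = 9.73 / (1 + 9.73)
       = 9.73 / 10.73
       = 0.9068

The evidence increased P(H₁) from 0.7245 to 0.9068.


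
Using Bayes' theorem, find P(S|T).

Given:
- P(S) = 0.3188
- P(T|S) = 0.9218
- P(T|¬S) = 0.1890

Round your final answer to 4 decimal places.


Bayes' theorem: P(S|T) = P(T|S) × P(S) / P(T)

Step 1: Calculate P(T) using law of total probability
P(T) = P(T|S)P(S) + P(T|¬S)P(¬S)
     = 0.9218 × 0.3188 + 0.1890 × 0.6812
     = 0.29386984 + 0.12874680
     = 0.42261664

Step 2: Apply Bayes' theorem
P(S|T) = P(T|S) × P(S) / P(T)
       = 0.29386984 / 0.42261664
       = 0.6954


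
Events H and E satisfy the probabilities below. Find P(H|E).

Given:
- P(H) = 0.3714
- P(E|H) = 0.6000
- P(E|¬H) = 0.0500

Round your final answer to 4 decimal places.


Bayes' theorem: P(H|E) = P(E|H) × P(H) / P(E)

Step 1: Calculate P(E) using law of total probability
P(E) = P(E|H)P(H) + P(E|¬H)P(¬H)
     = 0.6000 × 0.3714 + 0.0500 × 0.6286
     = 0.22284000 + 0.03143000
     = 0.25427000

Step 2: Apply Bayes' theorem
P(H|E) = P(E|H) × P(H) / P(E)
       = 0.22284000 / 0.25427000
       = 0.8764


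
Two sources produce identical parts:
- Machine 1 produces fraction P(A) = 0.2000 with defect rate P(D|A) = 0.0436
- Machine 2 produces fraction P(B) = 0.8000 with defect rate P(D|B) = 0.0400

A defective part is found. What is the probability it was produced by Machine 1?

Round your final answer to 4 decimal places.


Let A = from Machine 1, D = defective

Given:
- P(A) = 0.2000, P(B) = 0.8000
- P(D|A) = 0.0436, P(D|B) = 0.0400

Step 1: Find P(D)
P(D) = P(D|A)P(A) + P(D|B)P(B)
     = 0.0436 × 0.2000 + 0.0400 × 0.8000
     = 0.00872000 + 0.03200000
     = 0.04072000

Step 2: Apply Bayes' theorem
P(A|D) = P(D|A)P(A) / P(D)
       = 0.00872000 / 0.04072000
       = 0.2141


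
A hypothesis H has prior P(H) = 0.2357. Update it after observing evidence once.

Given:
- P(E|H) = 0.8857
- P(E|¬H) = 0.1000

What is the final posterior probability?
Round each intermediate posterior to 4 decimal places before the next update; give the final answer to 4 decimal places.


Sequential Bayesian updating:

Initial prior: P(H) = 0.2357

Update 1:
  P(E) = 0.8857 × 0.2357 + 0.1000 × 0.7643 = 0.20875949 + 0.07643000 = 0.28518949
  P(H|E) = 0.20875949 / 0.28518949 = 0.7320

Final posterior: 0.7320


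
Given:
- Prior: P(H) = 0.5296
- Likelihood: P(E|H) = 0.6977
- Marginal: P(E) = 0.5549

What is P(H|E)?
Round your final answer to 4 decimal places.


Using Bayes' theorem:

P(H|E) = P(E|H) × P(H) / P(E)
       = 0.6977 × 0.5296 / 0.5549
       = 0.36950192 / 0.5549
       = 0.6659

The evidence strengthens our belief in H.
Prior: 0.5296 → Posterior: 0.6659


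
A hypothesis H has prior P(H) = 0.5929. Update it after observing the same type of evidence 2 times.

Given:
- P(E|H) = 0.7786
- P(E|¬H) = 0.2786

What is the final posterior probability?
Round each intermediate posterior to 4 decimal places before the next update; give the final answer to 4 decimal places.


Sequential Bayesian updating:

Initial prior: P(H) = 0.5929

Update 1:
  P(E) = 0.7786 × 0.5929 + 0.2786 × 0.4071 = 0.46163194 + 0.11341806 = 0.57505000
  P(H|E) = 0.46163194 / 0.57505000 = 0.8028

Update 2:
  P(E) = 0.7786 × 0.8028 + 0.2786 × 0.1972 = 0.62506008 + 0.05493992 = 0.68000000
  P(H|E) = 0.62506008 / 0.68000000 = 0.9192

Final posterior: 0.9192


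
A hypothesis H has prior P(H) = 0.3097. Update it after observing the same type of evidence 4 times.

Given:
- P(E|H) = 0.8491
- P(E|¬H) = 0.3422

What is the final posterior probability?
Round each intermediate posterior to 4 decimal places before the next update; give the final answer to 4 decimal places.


Sequential Bayesian updating:

Initial prior: P(H) = 0.3097

Update 1:
  P(E) = 0.8491 × 0.3097 + 0.3422 × 0.6903 = 0.26296627 + 0.23622066 = 0.49918693
  P(H|E) = 0.26296627 / 0.49918693 = 0.5268

Update 2:
  P(E) = 0.8491 × 0.5268 + 0.3422 × 0.4732 = 0.44730588 + 0.16192904 = 0.60923492
  P(H|E) = 0.44730588 / 0.60923492 = 0.7342

Update 3:
  P(E) = 0.8491 × 0.7342 + 0.3422 × 0.2658 = 0.62340922 + 0.09095676 = 0.71436598
  P(H|E) = 0.62340922 / 0.71436598 = 0.8727

Update 4:
  P(E) = 0.8491 × 0.8727 + 0.3422 × 0.1273 = 0.74100957 + 0.04356206 = 0.78457163
  P(H|E) = 0.74100957 / 0.78457163 = 0.9445

Final posterior: 0.9445


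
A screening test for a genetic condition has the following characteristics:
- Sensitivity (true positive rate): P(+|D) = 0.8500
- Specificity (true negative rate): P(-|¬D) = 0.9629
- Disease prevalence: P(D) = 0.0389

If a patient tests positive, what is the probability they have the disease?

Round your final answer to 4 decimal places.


Let D = has disease, + = positive test

Given:
- P(D) = 0.0389 (prevalence)
- P(+|D) = 0.8500 (sensitivity)
- P(-|¬D) = 0.9629 (specificity)
- P(+|¬D) = 0.0371 (false positive rate = 1 - specificity)

Step 1: Find P(+)
P(+) = P(+|D)P(D) + P(+|¬D)P(¬D)
     = 0.8500 × 0.0389 + 0.0371 × 0.9611
     = 0.03306500 + 0.03565681
     = 0.06872181

Step 2: Apply Bayes' theorem for P(D|+)
P(D|+) = P(+|D)P(D) / P(+)
       = 0.03306500 / 0.06872181
       = 0.4811


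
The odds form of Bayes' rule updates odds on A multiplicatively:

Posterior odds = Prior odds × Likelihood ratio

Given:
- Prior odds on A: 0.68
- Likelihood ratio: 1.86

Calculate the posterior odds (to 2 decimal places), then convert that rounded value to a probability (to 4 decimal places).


Step 1: Calculate posterior odds
Posterior odds = Prior odds × LR
               = 0.68 × 1.86
               = 1.26

Step 2: Convert to probability
P(A|E) = Posterior odds / (1 + Posterior odds)
       = 1.26 / (1 + 1.26)
       = 1.26 / 2.26
       = 0.5575

The evidence increased P(A) from 0.4048 to 0.5575.


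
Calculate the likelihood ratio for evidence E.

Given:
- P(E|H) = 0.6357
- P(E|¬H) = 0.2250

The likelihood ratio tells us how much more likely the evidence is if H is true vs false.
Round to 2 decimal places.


Likelihood Ratio (LR) = P(E|H) / P(E|¬H)

LR = 0.6357 / 0.2250
   = 2.83

The evidence is 2.83 times more likely if H is true than if H is false.
LR > 1, so observing E raises the odds in favor of H.


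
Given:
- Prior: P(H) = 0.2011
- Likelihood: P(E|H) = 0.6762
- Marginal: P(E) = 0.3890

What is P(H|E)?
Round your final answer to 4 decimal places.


Using Bayes' theorem:

P(H|E) = P(E|H) × P(H) / P(E)
       = 0.6762 × 0.2011 / 0.3890
       = 0.13598382 / 0.3890
       = 0.3496

The evidence strengthens our belief in H.
Prior: 0.2011 → Posterior: 0.3496


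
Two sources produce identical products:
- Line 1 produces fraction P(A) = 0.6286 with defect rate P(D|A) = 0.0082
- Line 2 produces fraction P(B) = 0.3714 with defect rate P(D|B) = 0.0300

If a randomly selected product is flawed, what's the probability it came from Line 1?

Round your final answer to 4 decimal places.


Let A = from Line 1, D = flawed

Given:
- P(A) = 0.6286, P(B) = 0.3714
- P(D|A) = 0.0082, P(D|B) = 0.0300

Step 1: Find P(D)
P(D) = P(D|A)P(A) + P(D|B)P(B)
     = 0.0082 × 0.6286 + 0.0300 × 0.3714
     = 0.00515452 + 0.01114200
     = 0.01629652

Step 2: Apply Bayes' theorem
P(A|D) = P(D|A)P(A) / P(D)
       = 0.00515452 / 0.01629652
       = 0.3163


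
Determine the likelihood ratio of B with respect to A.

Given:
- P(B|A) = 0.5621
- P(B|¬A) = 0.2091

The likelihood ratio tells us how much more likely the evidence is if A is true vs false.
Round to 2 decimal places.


Likelihood Ratio (LR) = P(B|A) / P(B|¬A)

LR = 0.5621 / 0.2091
   = 2.69

The evidence is 2.69 times more likely if A is true than if A is false.
Since LR > 1, the evidence supports A over ¬A.


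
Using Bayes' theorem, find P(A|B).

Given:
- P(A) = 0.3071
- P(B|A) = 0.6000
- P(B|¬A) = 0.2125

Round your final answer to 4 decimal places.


Bayes' theorem: P(A|B) = P(B|A) × P(A) / P(B)

Step 1: Calculate P(B) using law of total probability
P(B) = P(B|A)P(A) + P(B|¬A)P(¬A)
     = 0.6000 × 0.3071 + 0.2125 × 0.6929
     = 0.18426000 + 0.14724125
     = 0.33150125

Step 2: Apply Bayes' theorem
P(A|B) = P(B|A) × P(A) / P(B)
       = 0.18426000 / 0.33150125
       = 0.5558


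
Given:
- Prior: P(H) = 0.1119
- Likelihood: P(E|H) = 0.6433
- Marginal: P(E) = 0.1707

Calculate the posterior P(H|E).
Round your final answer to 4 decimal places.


Using Bayes' theorem:

P(H|E) = P(E|H) × P(H) / P(E)
       = 0.6433 × 0.1119 / 0.1707
       = 0.07198527 / 0.1707
       = 0.4217

The evidence strengthens our belief in H.
Prior: 0.1119 → Posterior: 0.4217


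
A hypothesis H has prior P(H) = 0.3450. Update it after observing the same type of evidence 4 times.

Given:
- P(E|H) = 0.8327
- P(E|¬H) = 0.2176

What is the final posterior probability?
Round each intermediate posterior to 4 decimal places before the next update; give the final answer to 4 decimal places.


Sequential Bayesian updating:

Initial prior: P(H) = 0.3450

Update 1:
  P(E) = 0.8327 × 0.3450 + 0.2176 × 0.6550 = 0.28728150 + 0.14252800 = 0.42980950
  P(H|E) = 0.28728150 / 0.42980950 = 0.6684

Update 2:
  P(E) = 0.8327 × 0.6684 + 0.2176 × 0.3316 = 0.55657668 + 0.07215616 = 0.62873284
  P(H|E) = 0.55657668 / 0.62873284 = 0.8852

Update 3:
  P(E) = 0.8327 × 0.8852 + 0.2176 × 0.1148 = 0.73710604 + 0.02498048 = 0.76208652
  P(H|E) = 0.73710604 / 0.76208652 = 0.9672

Update 4:
  P(E) = 0.8327 × 0.9672 + 0.2176 × 0.0328 = 0.80538744 + 0.00713728 = 0.81252472
  P(H|E) = 0.80538744 / 0.81252472 = 0.9912

Final posterior: 0.9912


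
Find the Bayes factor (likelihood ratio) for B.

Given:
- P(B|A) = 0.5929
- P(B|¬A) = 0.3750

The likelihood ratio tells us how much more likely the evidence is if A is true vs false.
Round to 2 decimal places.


Likelihood Ratio (LR) = P(B|A) / P(B|¬A)

LR = 0.5929 / 0.3750
   = 1.58

The evidence is 1.58 times more likely if A is true than if A is false.
LR > 1, so observing B raises the odds in favor of A.


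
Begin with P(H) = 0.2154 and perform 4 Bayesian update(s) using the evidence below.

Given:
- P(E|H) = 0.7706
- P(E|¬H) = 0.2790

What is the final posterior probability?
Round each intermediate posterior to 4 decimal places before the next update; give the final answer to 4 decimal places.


Sequential Bayesian updating:

Initial prior: P(H) = 0.2154

Update 1:
  P(E) = 0.7706 × 0.2154 + 0.2790 × 0.7846 = 0.16598724 + 0.21890340 = 0.38489064
  P(H|E) = 0.16598724 / 0.38489064 = 0.4313

Update 2:
  P(E) = 0.7706 × 0.4313 + 0.2790 × 0.5687 = 0.33235978 + 0.15866730 = 0.49102708
  P(H|E) = 0.33235978 / 0.49102708 = 0.6769

Update 3:
  P(E) = 0.7706 × 0.6769 + 0.2790 × 0.3231 = 0.52161914 + 0.09014490 = 0.61176404
  P(H|E) = 0.52161914 / 0.61176404 = 0.8526

Update 4:
  P(E) = 0.7706 × 0.8526 + 0.2790 × 0.1474 = 0.65701356 + 0.04112460 = 0.69813816
  P(H|E) = 0.65701356 / 0.69813816 = 0.9411

Final posterior: 0.9411


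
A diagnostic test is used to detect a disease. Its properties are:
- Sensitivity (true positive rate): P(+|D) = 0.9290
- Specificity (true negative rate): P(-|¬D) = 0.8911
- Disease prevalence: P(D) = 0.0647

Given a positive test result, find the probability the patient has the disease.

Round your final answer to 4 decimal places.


Let D = has disease, + = positive test

Given:
- P(D) = 0.0647 (prevalence)
- P(+|D) = 0.9290 (sensitivity)
- P(-|¬D) = 0.8911 (specificity)
- P(+|¬D) = 0.1089 (false positive rate = 1 - specificity)

Step 1: Find P(+)
P(+) = P(+|D)P(D) + P(+|¬D)P(¬D)
     = 0.9290 × 0.0647 + 0.1089 × 0.9353
     = 0.06010630 + 0.10185417
     = 0.16196047

Step 2: Apply Bayes' theorem for P(D|+)
P(D|+) = P(+|D)P(D) / P(+)
       = 0.06010630 / 0.16196047
       = 0.3711


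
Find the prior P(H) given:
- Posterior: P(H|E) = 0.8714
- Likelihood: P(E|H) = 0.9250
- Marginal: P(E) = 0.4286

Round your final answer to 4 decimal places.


From Bayes' theorem: P(H|E) = P(E|H) × P(H) / P(E)

Rearranging for P(H):
P(H) = P(H|E) × P(E) / P(E|H)
     = 0.8714 × 0.4286 / 0.9250
     = 0.37348204 / 0.9250
     = 0.4038


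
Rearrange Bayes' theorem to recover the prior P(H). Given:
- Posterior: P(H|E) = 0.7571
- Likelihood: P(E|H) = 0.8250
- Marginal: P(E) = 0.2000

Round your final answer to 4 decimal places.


From Bayes' theorem: P(H|E) = P(E|H) × P(H) / P(E)

Rearranging for P(H):
P(H) = P(H|E) × P(E) / P(E|H)
     = 0.7571 × 0.2000 / 0.8250
     = 0.15142000 / 0.8250
     = 0.1835


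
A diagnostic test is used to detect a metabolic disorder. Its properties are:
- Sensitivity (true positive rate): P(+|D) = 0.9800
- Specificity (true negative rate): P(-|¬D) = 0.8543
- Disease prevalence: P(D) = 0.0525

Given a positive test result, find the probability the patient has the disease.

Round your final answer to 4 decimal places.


Let D = has disease, + = positive test

Given:
- P(D) = 0.0525 (prevalence)
- P(+|D) = 0.9800 (sensitivity)
- P(-|¬D) = 0.8543 (specificity)
- P(+|¬D) = 0.1457 (false positive rate = 1 - specificity)

Step 1: Find P(+)
P(+) = P(+|D)P(D) + P(+|¬D)P(¬D)
     = 0.9800 × 0.0525 + 0.1457 × 0.9475
     = 0.05145000 + 0.13805075
     = 0.18950075

Step 2: Apply Bayes' theorem for P(D|+)
P(D|+) = P(+|D)P(D) / P(+)
       = 0.05145000 / 0.18950075
       = 0.2715


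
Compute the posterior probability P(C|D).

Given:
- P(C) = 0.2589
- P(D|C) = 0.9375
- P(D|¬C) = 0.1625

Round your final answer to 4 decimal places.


Bayes' theorem: P(C|D) = P(D|C) × P(C) / P(D)

Step 1: Calculate P(D) using law of total probability
P(D) = P(D|C)P(C) + P(D|¬C)P(¬C)
     = 0.9375 × 0.2589 + 0.1625 × 0.7411
     = 0.24271875 + 0.12042875
     = 0.36314750

Step 2: Apply Bayes' theorem
P(C|D) = P(D|C) × P(C) / P(D)
       = 0.24271875 / 0.36314750
       = 0.6684


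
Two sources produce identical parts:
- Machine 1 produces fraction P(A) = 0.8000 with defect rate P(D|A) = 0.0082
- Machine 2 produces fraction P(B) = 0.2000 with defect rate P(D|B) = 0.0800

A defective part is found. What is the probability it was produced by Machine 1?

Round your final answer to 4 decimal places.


Let A = from Machine 1, D = defective

Given:
- P(A) = 0.8000, P(B) = 0.2000
- P(D|A) = 0.0082, P(D|B) = 0.0800

Step 1: Find P(D)
P(D) = P(D|A)P(A) + P(D|B)P(B)
     = 0.0082 × 0.8000 + 0.0800 × 0.2000
     = 0.00656000 + 0.01600000
     = 0.02256000

Step 2: Apply Bayes' theorem
P(A|D) = P(D|A)P(A) / P(D)
       = 0.00656000 / 0.02256000
       = 0.2908


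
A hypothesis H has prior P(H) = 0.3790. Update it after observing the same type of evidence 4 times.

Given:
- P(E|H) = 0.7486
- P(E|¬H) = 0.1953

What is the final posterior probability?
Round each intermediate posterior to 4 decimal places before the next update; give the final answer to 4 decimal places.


Sequential Bayesian updating:

Initial prior: P(H) = 0.3790

Update 1:
  P(E) = 0.7486 × 0.3790 + 0.1953 × 0.6210 = 0.28371940 + 0.12128130 = 0.40500070
  P(H|E) = 0.28371940 / 0.40500070 = 0.7005

Update 2:
  P(E) = 0.7486 × 0.7005 + 0.1953 × 0.2995 = 0.52439430 + 0.05849235 = 0.58288665
  P(H|E) = 0.52439430 / 0.58288665 = 0.8997

Update 3:
  P(E) = 0.7486 × 0.8997 + 0.1953 × 0.1003 = 0.67351542 + 0.01958859 = 0.69310401
  P(H|E) = 0.67351542 / 0.69310401 = 0.9717

Update 4:
  P(E) = 0.7486 × 0.9717 + 0.1953 × 0.0283 = 0.72741462 + 0.00552699 = 0.73294161
  P(H|E) = 0.72741462 / 0.73294161 = 0.9925

Final posterior: 0.9925


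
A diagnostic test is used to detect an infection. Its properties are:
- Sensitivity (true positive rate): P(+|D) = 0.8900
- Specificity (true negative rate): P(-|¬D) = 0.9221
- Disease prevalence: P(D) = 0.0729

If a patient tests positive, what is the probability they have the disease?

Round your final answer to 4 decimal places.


Let D = has disease, + = positive test

Given:
- P(D) = 0.0729 (prevalence)
- P(+|D) = 0.8900 (sensitivity)
- P(-|¬D) = 0.9221 (specificity)
- P(+|¬D) = 0.0779 (false positive rate = 1 - specificity)

Step 1: Find P(+)
P(+) = P(+|D)P(D) + P(+|¬D)P(¬D)
     = 0.8900 × 0.0729 + 0.0779 × 0.9271
     = 0.06488100 + 0.07222109
     = 0.13710209

Step 2: Apply Bayes' theorem for P(D|+)
P(D|+) = P(+|D)P(D) / P(+)
       = 0.06488100 / 0.13710209
       = 0.4732


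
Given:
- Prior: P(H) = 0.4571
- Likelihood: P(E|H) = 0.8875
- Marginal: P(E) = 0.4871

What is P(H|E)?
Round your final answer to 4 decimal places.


Using Bayes' theorem:

P(H|E) = P(E|H) × P(H) / P(E)
       = 0.8875 × 0.4571 / 0.4871
       = 0.40567625 / 0.4871
       = 0.8328

The evidence strengthens our belief in H.
Prior: 0.4571 → Posterior: 0.8328


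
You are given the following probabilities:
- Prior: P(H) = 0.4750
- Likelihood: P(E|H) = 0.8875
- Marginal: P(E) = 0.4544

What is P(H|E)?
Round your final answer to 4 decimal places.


Using Bayes' theorem:

P(H|E) = P(E|H) × P(H) / P(E)
       = 0.8875 × 0.4750 / 0.4544
       = 0.42156250 / 0.4544
       = 0.9277

The evidence strengthens our belief in H.
Prior: 0.4750 → Posterior: 0.9277


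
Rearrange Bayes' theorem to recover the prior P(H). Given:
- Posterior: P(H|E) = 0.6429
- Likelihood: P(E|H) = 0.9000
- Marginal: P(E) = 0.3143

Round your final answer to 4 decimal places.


From Bayes' theorem: P(H|E) = P(E|H) × P(H) / P(E)

Rearranging for P(H):
P(H) = P(H|E) × P(E) / P(E|H)
     = 0.6429 × 0.3143 / 0.9000
     = 0.20206347 / 0.9000
     = 0.2245


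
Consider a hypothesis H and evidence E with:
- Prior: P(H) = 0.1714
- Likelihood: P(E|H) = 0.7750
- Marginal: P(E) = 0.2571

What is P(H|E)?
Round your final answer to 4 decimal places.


Using Bayes' theorem:

P(H|E) = P(E|H) × P(H) / P(E)
       = 0.7750 × 0.1714 / 0.2571
       = 0.13283500 / 0.2571
       = 0.5167

The evidence strengthens our belief in H.
Prior: 0.1714 → Posterior: 0.5167


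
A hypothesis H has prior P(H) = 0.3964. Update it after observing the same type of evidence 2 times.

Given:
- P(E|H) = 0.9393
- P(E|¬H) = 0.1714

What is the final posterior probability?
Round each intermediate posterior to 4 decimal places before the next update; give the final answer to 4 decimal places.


Sequential Bayesian updating:

Initial prior: P(H) = 0.3964

Update 1:
  P(E) = 0.9393 × 0.3964 + 0.1714 × 0.6036 = 0.37233852 + 0.10345704 = 0.47579556
  P(H|E) = 0.37233852 / 0.47579556 = 0.7826

Update 2:
  P(E) = 0.9393 × 0.7826 + 0.1714 × 0.2174 = 0.73509618 + 0.03726236 = 0.77235854
  P(H|E) = 0.73509618 / 0.77235854 = 0.9518

Final posterior: 0.9518


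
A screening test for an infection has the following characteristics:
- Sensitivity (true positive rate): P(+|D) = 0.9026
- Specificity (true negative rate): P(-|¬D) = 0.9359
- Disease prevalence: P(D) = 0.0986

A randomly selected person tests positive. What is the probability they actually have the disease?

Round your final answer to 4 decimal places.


Let D = has disease, + = positive test

Given:
- P(D) = 0.0986 (prevalence)
- P(+|D) = 0.9026 (sensitivity)
- P(-|¬D) = 0.9359 (specificity)
- P(+|¬D) = 0.0641 (false positive rate = 1 - specificity)

Step 1: Find P(+)
P(+) = P(+|D)P(D) + P(+|¬D)P(¬D)
     = 0.9026 × 0.0986 + 0.0641 × 0.9014
     = 0.08899636 + 0.05777974
     = 0.14677610

Step 2: Apply Bayes' theorem for P(D|+)
P(D|+) = P(+|D)P(D) / P(+)
       = 0.08899636 / 0.14677610
       = 0.6063


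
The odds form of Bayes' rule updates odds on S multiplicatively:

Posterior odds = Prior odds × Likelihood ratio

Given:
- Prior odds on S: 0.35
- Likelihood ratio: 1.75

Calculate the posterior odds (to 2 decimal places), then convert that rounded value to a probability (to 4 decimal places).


Step 1: Calculate posterior odds
Posterior odds = Prior odds × LR
               = 0.35 × 1.75
               = 0.61

Step 2: Convert to probability
P(S|E) = Posterior odds / (1 + Posterior odds)
       = 0.61 / (1 + 0.61)
       = 0.61 / 1.61
       = 0.3789

The evidence increased P(S) from 0.2593 to 0.3789.


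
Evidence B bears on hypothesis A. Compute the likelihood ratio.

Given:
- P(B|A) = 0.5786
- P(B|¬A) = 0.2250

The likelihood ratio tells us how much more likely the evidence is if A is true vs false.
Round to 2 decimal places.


Likelihood Ratio (LR) = P(B|A) / P(B|¬A)

LR = 0.5786 / 0.2250
   = 2.57

The evidence is 2.57 times more likely if A is true than if A is false.
LR > 1, so observing B raises the odds in favor of A.


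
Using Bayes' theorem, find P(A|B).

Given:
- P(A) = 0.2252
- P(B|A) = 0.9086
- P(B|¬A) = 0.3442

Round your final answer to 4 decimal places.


Bayes' theorem: P(A|B) = P(B|A) × P(A) / P(B)

Step 1: Calculate P(B) using law of total probability
P(B) = P(B|A)P(A) + P(B|¬A)P(¬A)
     = 0.9086 × 0.2252 + 0.3442 × 0.7748
     = 0.20461672 + 0.26668616
     = 0.47130288

Step 2: Apply Bayes' theorem
P(A|B) = P(B|A) × P(A) / P(B)
       = 0.20461672 / 0.47130288
       = 0.4342


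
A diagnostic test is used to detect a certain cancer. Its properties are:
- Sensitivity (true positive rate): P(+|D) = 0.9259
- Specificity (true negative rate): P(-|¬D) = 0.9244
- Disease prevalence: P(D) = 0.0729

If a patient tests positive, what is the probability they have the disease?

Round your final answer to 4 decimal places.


Let D = has disease, + = positive test

Given:
- P(D) = 0.0729 (prevalence)
- P(+|D) = 0.9259 (sensitivity)
- P(-|¬D) = 0.9244 (specificity)
- P(+|¬D) = 0.0756 (false positive rate = 1 - specificity)

Step 1: Find P(+)
P(+) = P(+|D)P(D) + P(+|¬D)P(¬D)
     = 0.9259 × 0.0729 + 0.0756 × 0.9271
     = 0.06749811 + 0.07008876
     = 0.13758687

Step 2: Apply Bayes' theorem for P(D|+)
P(D|+) = P(+|D)P(D) / P(+)
       = 0.06749811 / 0.13758687
       = 0.4906


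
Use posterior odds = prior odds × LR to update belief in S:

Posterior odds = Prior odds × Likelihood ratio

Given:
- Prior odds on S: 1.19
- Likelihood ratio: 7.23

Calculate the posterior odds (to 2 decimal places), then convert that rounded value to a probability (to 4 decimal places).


Step 1: Calculate posterior odds
Posterior odds = Prior odds × LR
               = 1.19 × 7.23
               = 8.60

Step 2: Convert to probability
P(S|E) = Posterior odds / (1 + Posterior odds)
       = 8.60 / (1 + 8.60)
       = 8.60 / 9.60
       = 0.8958

The evidence increased P(S) from 0.5434 to 0.8958.


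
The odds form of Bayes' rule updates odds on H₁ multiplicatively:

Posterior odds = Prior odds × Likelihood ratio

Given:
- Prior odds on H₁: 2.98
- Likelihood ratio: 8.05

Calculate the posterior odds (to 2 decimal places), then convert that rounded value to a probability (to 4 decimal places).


Step 1: Calculate posterior odds
Posterior odds = Prior odds × LR
               = 2.98 × 8.05
               = 23.99

Step 2: Convert to probability
P(H₁|E) = Posterior odds / (1 + Posterior odds)
       = 23.99 / (1 + 23.99)
       = 23.99 / 24.99
       = 0.9600

The evidence increased P(H₁) from 0.7487 to 0.9600.


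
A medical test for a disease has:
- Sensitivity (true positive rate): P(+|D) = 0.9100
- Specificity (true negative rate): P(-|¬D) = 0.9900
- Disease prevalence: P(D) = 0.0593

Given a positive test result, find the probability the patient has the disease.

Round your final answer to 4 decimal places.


Let D = has disease, + = positive test

Given:
- P(D) = 0.0593 (prevalence)
- P(+|D) = 0.9100 (sensitivity)
- P(-|¬D) = 0.9900 (specificity)
- P(+|¬D) = 0.0100 (false positive rate = 1 - specificity)

Step 1: Find P(+)
P(+) = P(+|D)P(D) + P(+|¬D)P(¬D)
     = 0.9100 × 0.0593 + 0.0100 × 0.9407
     = 0.05396300 + 0.00940700
     = 0.06337000

Step 2: Apply Bayes' theorem for P(D|+)
P(D|+) = P(+|D)P(D) / P(+)
       = 0.05396300 / 0.06337000
       = 0.8516


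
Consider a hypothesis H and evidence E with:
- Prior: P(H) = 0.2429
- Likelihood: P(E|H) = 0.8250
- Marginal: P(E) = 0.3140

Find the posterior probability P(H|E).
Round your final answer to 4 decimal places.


Using Bayes' theorem:

P(H|E) = P(E|H) × P(H) / P(E)
       = 0.8250 × 0.2429 / 0.3140
       = 0.20039250 / 0.3140
       = 0.6382

The evidence strengthens our belief in H.
Prior: 0.2429 → Posterior: 0.6382


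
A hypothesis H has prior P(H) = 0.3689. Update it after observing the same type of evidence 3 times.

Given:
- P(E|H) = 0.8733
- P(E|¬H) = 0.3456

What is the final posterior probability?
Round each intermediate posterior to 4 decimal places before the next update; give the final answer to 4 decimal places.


Sequential Bayesian updating:

Initial prior: P(H) = 0.3689

Update 1:
  P(E) = 0.8733 × 0.3689 + 0.3456 × 0.6311 = 0.32216037 + 0.21810816 = 0.54026853
  P(H|E) = 0.32216037 / 0.54026853 = 0.5963

Update 2:
  P(E) = 0.8733 × 0.5963 + 0.3456 × 0.4037 = 0.52074879 + 0.13951872 = 0.66026751
  P(H|E) = 0.52074879 / 0.66026751 = 0.7887

Update 3:
  P(E) = 0.8733 × 0.7887 + 0.3456 × 0.2113 = 0.68877171 + 0.07302528 = 0.76179699
  P(H|E) = 0.68877171 / 0.76179699 = 0.9041

Final posterior: 0.9041


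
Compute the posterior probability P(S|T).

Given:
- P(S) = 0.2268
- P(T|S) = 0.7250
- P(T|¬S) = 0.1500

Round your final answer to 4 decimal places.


Bayes' theorem: P(S|T) = P(T|S) × P(S) / P(T)

Step 1: Calculate P(T) using law of total probability
P(T) = P(T|S)P(S) + P(T|¬S)P(¬S)
     = 0.7250 × 0.2268 + 0.1500 × 0.7732
     = 0.16443000 + 0.11598000
     = 0.28041000

Step 2: Apply Bayes' theorem
P(S|T) = P(T|S) × P(S) / P(T)
       = 0.16443000 / 0.28041000
       = 0.5864


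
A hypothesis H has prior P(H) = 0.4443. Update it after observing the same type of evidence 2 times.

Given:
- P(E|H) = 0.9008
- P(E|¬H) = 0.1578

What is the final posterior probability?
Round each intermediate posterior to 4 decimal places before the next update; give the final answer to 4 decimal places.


Sequential Bayesian updating:

Initial prior: P(H) = 0.4443

Update 1:
  P(E) = 0.9008 × 0.4443 + 0.1578 × 0.5557 = 0.40022544 + 0.08768946 = 0.48791490
  P(H|E) = 0.40022544 / 0.48791490 = 0.8203

Update 2:
  P(E) = 0.9008 × 0.8203 + 0.1578 × 0.1797 = 0.73892624 + 0.02835666 = 0.76728290
  P(H|E) = 0.73892624 / 0.76728290 = 0.9630

Final posterior: 0.9630


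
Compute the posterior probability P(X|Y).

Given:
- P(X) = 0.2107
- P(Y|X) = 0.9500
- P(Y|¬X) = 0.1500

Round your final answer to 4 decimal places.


Bayes' theorem: P(X|Y) = P(Y|X) × P(X) / P(Y)

Step 1: Calculate P(Y) using law of total probability
P(Y) = P(Y|X)P(X) + P(Y|¬X)P(¬X)
     = 0.9500 × 0.2107 + 0.1500 × 0.7893
     = 0.20016500 + 0.11839500
     = 0.31856000

Step 2: Apply Bayes' theorem
P(X|Y) = P(Y|X) × P(X) / P(Y)
       = 0.20016500 / 0.31856000
       = 0.6283


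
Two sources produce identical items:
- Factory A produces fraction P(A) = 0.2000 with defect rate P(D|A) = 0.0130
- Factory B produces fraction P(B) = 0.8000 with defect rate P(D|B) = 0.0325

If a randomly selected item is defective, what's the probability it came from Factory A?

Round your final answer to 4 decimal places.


Let A = from Factory A, D = defective

Given:
- P(A) = 0.2000, P(B) = 0.8000
- P(D|A) = 0.0130, P(D|B) = 0.0325

Step 1: Find P(D)
P(D) = P(D|A)P(A) + P(D|B)P(B)
     = 0.0130 × 0.2000 + 0.0325 × 0.8000
     = 0.00260000 + 0.02600000
     = 0.02860000

Step 2: Apply Bayes' theorem
P(A|D) = P(D|A)P(A) / P(D)
       = 0.00260000 / 0.02860000
       = 0.0909


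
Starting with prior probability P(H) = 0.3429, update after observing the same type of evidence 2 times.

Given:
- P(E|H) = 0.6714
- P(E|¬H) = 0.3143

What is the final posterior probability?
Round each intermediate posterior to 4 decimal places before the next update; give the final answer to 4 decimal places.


Sequential Bayesian updating:

Initial prior: P(H) = 0.3429

Update 1:
  P(E) = 0.6714 × 0.3429 + 0.3143 × 0.6571 = 0.23022306 + 0.20652653 = 0.43674959
  P(H|E) = 0.23022306 / 0.43674959 = 0.5271

Update 2:
  P(E) = 0.6714 × 0.5271 + 0.3143 × 0.4729 = 0.35389494 + 0.14863247 = 0.50252741
  P(H|E) = 0.35389494 / 0.50252741 = 0.7042

Final posterior: 0.7042


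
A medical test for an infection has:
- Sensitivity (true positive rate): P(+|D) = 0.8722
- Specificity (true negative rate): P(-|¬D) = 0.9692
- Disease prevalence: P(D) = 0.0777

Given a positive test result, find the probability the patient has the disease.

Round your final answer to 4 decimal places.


Let D = has disease, + = positive test

Given:
- P(D) = 0.0777 (prevalence)
- P(+|D) = 0.8722 (sensitivity)
- P(-|¬D) = 0.9692 (specificity)
- P(+|¬D) = 0.0308 (false positive rate = 1 - specificity)

Step 1: Find P(+)
P(+) = P(+|D)P(D) + P(+|¬D)P(¬D)
     = 0.8722 × 0.0777 + 0.0308 × 0.9223
     = 0.06776994 + 0.02840684
     = 0.09617678

Step 2: Apply Bayes' theorem for P(D|+)
P(D|+) = P(+|D)P(D) / P(+)
       = 0.06776994 / 0.09617678
       = 0.7046


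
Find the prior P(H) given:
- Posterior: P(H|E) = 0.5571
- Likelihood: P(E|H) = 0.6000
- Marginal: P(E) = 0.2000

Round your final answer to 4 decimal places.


From Bayes' theorem: P(H|E) = P(E|H) × P(H) / P(E)

Rearranging for P(H):
P(H) = P(H|E) × P(E) / P(E|H)
     = 0.5571 × 0.2000 / 0.6000
     = 0.11142000 / 0.6000
     = 0.1857


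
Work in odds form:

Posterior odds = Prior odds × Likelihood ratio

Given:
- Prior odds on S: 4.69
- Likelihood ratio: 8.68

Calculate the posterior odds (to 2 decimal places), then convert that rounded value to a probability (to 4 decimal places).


Step 1: Calculate posterior odds
Posterior odds = Prior odds × LR
               = 4.69 × 8.68
               = 40.71

Step 2: Convert to probability
P(S|E) = Posterior odds / (1 + Posterior odds)
       = 40.71 / (1 + 40.71)
       = 40.71 / 41.71
       = 0.9760

The evidence increased P(S) from 0.8243 to 0.9760.


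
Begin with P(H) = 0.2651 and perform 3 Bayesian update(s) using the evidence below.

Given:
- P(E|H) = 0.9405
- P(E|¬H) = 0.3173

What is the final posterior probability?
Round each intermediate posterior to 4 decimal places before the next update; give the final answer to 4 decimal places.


Sequential Bayesian updating:

Initial prior: P(H) = 0.2651

Update 1:
  P(E) = 0.9405 × 0.2651 + 0.3173 × 0.7349 = 0.24932655 + 0.23318377 = 0.48251032
  P(H|E) = 0.24932655 / 0.48251032 = 0.5167

Update 2:
  P(E) = 0.9405 × 0.5167 + 0.3173 × 0.4833 = 0.48595635 + 0.15335109 = 0.63930744
  P(H|E) = 0.48595635 / 0.63930744 = 0.7601

Update 3:
  P(E) = 0.9405 × 0.7601 + 0.3173 × 0.2399 = 0.71487405 + 0.07612027 = 0.79099432
  P(H|E) = 0.71487405 / 0.79099432 = 0.9038

Final posterior: 0.9038


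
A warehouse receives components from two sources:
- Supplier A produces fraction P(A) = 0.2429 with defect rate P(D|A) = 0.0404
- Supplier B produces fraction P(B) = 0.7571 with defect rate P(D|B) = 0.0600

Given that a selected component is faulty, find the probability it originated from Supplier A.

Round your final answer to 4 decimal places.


Let A = from Supplier A, D = faulty

Given:
- P(A) = 0.2429, P(B) = 0.7571
- P(D|A) = 0.0404, P(D|B) = 0.0600

Step 1: Find P(D)
P(D) = P(D|A)P(A) + P(D|B)P(B)
     = 0.0404 × 0.2429 + 0.0600 × 0.7571
     = 0.00981316 + 0.04542600
     = 0.05523916

Step 2: Apply Bayes' theorem
P(A|D) = P(D|A)P(A) / P(D)
       = 0.00981316 / 0.05523916
       = 0.1776
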